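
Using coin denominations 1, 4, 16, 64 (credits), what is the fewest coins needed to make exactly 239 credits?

Greedy: take as many of the largest coin as possible, then repeat with the remainder.
239 − 3×64→47 − 2×16→15 − 3×4→3 − 3×1→0
Total coins = 3 + 2 + 3 + 3 = 11

11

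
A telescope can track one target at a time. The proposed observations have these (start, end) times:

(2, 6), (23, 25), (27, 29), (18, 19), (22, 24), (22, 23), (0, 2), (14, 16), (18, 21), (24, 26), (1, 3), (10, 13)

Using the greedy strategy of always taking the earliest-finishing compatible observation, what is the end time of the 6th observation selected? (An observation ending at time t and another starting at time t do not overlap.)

Greedy by earliest finish: after sorting by end time, pick each interval compatible with the last pick.
By end time: (0,2), (1,3), (2,6), (10,13), (14,16), (18,19), (18,21), (22,23), (22,24), (23,25), (24,26), (27,29).
Pick (0,2); next start ≥ 2 → (2,6); next start ≥ 6 → (10,13); next start ≥ 13 → (14,16); next start ≥ 16 → (18,19); next start ≥ 19 → (22,23); next start ≥ 23 → (23,25); next start ≥ 25 → (27,29).
Selected: (0,2) (2,6) (10,13) (14,16) (18,19) (22,23) (23,25) (27,29)

23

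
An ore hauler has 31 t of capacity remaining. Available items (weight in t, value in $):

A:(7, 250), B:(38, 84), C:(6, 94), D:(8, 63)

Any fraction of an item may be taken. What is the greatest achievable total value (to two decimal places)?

429.11

Order: A (250/7=35.71) > C (94/6=15.67) > D (63/8=7.88) > B (84/38=2.21)
Fill: take A (7 @ 250) → take C (6 @ 94) → take D (8 @ 63) → take 10/38 of B → 22.11; 31/31 used.
Total value = 429.11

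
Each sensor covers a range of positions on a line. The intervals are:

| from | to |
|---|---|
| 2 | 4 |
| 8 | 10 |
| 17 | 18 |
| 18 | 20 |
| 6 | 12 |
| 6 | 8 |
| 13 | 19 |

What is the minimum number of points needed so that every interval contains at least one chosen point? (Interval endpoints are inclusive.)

Sort by right endpoint; whenever an interval is uncovered, place a point at its right end.
Sorted: [2,4] [6,8] [8,10] [6,12] [17,18] [13,19] [18,20]
{[2,4]} hit by 4; {[6,8],[8,10],[6,12]} hit by 8; {[17,18],[13,19],[18,20]} hit by 18.
Points: 4, 8, 18 (3 total).

3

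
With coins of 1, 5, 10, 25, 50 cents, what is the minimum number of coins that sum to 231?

Use the largest denomination that fits, subtract, and repeat.
231 − 4×50→31 − 1×25→6 − 1×5→1 − 1×1→0
Total coins = 4 + 1 + 1 + 1 = 7

7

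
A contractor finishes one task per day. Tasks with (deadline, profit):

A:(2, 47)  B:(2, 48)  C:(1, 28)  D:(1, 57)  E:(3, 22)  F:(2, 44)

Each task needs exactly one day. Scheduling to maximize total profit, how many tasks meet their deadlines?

By profit: D(d1,57), B(d2,48), A(d2,47), F(d2,44), C(d1,28), E(d3,22)
D→slot 1; B→slot 2; A skipped; F skipped; C skipped; E→slot 3.
3 of 6 scheduled.

3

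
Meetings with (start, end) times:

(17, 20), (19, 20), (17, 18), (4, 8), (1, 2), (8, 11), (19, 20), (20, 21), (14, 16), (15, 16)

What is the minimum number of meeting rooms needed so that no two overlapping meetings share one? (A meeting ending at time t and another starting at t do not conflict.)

The answer is the maximum number of intervals overlapping at any instant.
Events (time:±→running): 1:+→1 2:-→0 4:+→1 8:-→0 8:+→1 11:-→0 14:+→1 15:+→2 16:-→1 16:-→0 17:+→1 17:+→2 18:-→1 19:+→2 19:+→3 … peak 3.

3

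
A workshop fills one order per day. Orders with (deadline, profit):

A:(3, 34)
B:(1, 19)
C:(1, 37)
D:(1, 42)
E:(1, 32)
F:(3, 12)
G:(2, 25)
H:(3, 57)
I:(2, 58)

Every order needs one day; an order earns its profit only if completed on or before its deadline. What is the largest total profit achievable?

157

Take jobs in profit order; each goes to the latest open slot no later than its deadline.
By profit: I(d2,58), H(d3,57), D(d1,42), C(d1,37), A(d3,34), E(d1,32), G(d2,25), B(d1,19), F(d3,12)
I→slot 2; H→slot 3; D→slot 1; C skipped; A skipped; E skipped; G skipped; B skipped; F skipped.
Profit = 42 + 58 + 57 = 157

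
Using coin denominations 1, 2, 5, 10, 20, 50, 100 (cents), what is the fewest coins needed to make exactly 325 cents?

5

325 − 3×100→25 − 1×20→5 − 1×5→0
Total coins = 3 + 1 + 1 = 5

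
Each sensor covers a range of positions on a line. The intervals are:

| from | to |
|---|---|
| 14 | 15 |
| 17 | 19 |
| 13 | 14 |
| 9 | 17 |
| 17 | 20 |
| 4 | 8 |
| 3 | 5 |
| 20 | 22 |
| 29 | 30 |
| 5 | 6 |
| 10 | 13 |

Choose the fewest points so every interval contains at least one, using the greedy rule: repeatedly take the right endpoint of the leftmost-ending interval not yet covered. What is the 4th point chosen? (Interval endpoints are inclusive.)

19

Sort by right endpoint; whenever an interval is uncovered, place a point at its right end.
By right end: [3,5]  [5,6]  [4,8]  [10,13]  [13,14]  [14,15]  [9,17]  [17,19]  [17,20]  [20,22]  [29,30]
[3,5] uncovered → point at 5; [10,13] uncovered → point at 13; [14,15] uncovered → point at 15; [17,19] uncovered → point at 19; [20,22] uncovered → point at 22; [29,30] uncovered → point at 30.
Points: 5, 13, 15, 19, 22, 30 (6 total).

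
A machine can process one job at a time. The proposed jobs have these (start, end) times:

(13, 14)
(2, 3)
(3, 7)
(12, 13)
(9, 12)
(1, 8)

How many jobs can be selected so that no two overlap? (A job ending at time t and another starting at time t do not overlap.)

By end time: (2,3), (3,7), (1,8), (9,12), (12,13), (13,14).
Pick (2,3); next start ≥ 3 → (3,7); next start ≥ 7 → (9,12); next start ≥ 12 → (12,13); next start ≥ 13 → (13,14).
Selected 5 jobs.

5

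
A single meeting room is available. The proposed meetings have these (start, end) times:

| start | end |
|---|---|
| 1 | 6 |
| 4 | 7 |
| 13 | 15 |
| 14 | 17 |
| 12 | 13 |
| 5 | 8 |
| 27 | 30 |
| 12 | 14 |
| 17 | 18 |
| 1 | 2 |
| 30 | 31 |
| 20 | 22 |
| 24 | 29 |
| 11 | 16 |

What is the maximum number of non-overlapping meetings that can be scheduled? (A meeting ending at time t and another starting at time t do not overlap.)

8

Sort by end time and greedily take each interval whose start is ≥ the last chosen end.
By end time: (1,2), (1,6), (4,7), (5,8), (12,13), (12,14), (13,15), (11,16), (14,17), (17,18), (20,22), (24,29), (27,30), (30,31).
Pick (1,2); next start ≥ 2 → (4,7); next start ≥ 7 → (12,13); next start ≥ 13 → (13,15); next start ≥ 15 → (17,18); next start ≥ 18 → (20,22); next start ≥ 22 → (24,29); next start ≥ 29 → (30,31).
Selected 8 meetings.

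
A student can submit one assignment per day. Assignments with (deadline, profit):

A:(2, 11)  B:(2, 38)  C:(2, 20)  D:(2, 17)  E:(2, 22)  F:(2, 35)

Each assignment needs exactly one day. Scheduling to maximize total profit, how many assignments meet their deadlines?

2

Profit order: B=38 F=35 E=22 C=20 D=17 A=11
Assign: B→slot 2, F→slot 1, E skipped, C skipped, D skipped, A skipped.
Slots: [1:F] [2:B]
2 of 6 scheduled.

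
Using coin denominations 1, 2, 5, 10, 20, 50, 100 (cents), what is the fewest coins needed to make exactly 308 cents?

Use the largest denomination that fits, subtract, and repeat.
308 − 3×100→8 − 1×5→3 − 1×2→1 − 1×1→0
Total coins = 3 + 1 + 1 + 1 = 6

6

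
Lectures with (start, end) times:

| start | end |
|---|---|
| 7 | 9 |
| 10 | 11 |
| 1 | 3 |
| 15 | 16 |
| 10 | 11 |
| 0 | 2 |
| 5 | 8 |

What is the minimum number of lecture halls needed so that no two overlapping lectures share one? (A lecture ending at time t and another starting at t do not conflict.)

starts: [0, 1, 5, 7, 10, 10, 15]
ends:   [2, 3, 8, 9, 11, 11, 16]
s0→1 s1→2  — peak 2.

2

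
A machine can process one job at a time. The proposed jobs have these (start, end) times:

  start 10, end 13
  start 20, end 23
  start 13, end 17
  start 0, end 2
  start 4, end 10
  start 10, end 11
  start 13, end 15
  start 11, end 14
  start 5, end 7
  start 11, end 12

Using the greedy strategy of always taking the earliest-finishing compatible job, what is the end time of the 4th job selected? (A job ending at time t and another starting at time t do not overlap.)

Sort by end time and greedily take each interval whose start is ≥ the last chosen end.
By end time: (0,2), (5,7), (4,10), (10,11), (11,12), (10,13), (11,14), (13,15), (13,17), (20,23).
Pick (0,2); next start ≥ 2 → (5,7); next start ≥ 7 → (10,11); next start ≥ 11 → (11,12); next start ≥ 12 → (13,15); next start ≥ 15 → (20,23).
Selected: (0,2) (5,7) (10,11) (11,12) (13,15) (20,23)

12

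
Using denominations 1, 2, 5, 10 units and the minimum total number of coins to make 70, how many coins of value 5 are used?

0

Greedy: take as many of the largest coin as possible, then repeat with the remainder.
70 = 7×10
Count of 5: 0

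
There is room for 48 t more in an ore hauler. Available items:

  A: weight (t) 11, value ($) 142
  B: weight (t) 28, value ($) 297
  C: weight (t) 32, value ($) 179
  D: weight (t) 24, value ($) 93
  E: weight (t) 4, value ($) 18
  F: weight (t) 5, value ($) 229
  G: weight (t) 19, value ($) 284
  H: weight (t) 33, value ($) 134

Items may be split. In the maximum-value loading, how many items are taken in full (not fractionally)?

Ratios (sorted): F 45.80, G 14.95, A 12.91, B 10.61, C 5.59, E 4.50, H 4.06, D 3.88
take F (5 @ 229); take G (19 @ 284); take A (11 @ 142); take 13/28 of B → 137.89. Capacity used 48/48.
3 item(s) taken whole; one partial (take 13/28 of B).

3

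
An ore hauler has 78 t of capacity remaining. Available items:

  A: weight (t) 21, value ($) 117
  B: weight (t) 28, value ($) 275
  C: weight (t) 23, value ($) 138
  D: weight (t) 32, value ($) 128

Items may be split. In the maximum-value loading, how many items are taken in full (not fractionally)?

3

Greedy by value/weight ratio, highest first.
Ratios (sorted): B 9.82, C 6.00, A 5.57, D 4.00
take B (28 @ 275); take C (23 @ 138); take A (21 @ 117); take 6/32 of D → 24.00. Capacity used 78/78.
3 item(s) taken whole; one partial (take 6/32 of D).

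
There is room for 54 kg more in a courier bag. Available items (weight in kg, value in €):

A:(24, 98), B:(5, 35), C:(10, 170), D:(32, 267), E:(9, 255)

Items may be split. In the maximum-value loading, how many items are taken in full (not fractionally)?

Greedy by value/weight ratio, highest first.
Ratios (sorted): E 28.33, C 17.00, D 8.34, B 7.00, A 4.08
take E (9 @ 255); take C (10 @ 170); take D (32 @ 267); take 3/5 of B → 21.00. Capacity used 54/54.
3 item(s) taken whole; one partial (take 3/5 of B).

3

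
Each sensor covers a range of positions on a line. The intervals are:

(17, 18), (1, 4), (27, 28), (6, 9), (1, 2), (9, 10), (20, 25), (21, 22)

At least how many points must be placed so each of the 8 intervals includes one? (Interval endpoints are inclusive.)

5

Process intervals by earliest right end; each time one isn't hit yet, stab at its right endpoint.
By right end: [1,2]  [1,4]  [6,9]  [9,10]  [17,18]  [21,22]  [20,25]  [27,28]
[1,2] uncovered → point at 2; [6,9] uncovered → point at 9; [17,18] uncovered → point at 18; [21,22] uncovered → point at 22; [27,28] uncovered → point at 28.
Points: 2, 9, 18, 22, 28 (5 total).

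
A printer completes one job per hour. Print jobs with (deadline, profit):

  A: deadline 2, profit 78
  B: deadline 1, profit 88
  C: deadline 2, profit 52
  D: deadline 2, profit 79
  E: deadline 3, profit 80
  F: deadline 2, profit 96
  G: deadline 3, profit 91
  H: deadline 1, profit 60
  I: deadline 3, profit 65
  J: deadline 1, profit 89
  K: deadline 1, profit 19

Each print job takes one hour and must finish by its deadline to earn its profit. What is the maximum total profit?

276

Sort by profit descending; place each in the latest free slot ≤ its deadline.
By profit: F(d2,96), G(d3,91), J(d1,89), B(d1,88), E(d3,80), D(d2,79), A(d2,78), I(d3,65), H(d1,60), C(d2,52), K(d1,19)
F→slot 2; G→slot 3; J→slot 1; B skipped; E skipped; D skipped; A skipped; I skipped; H skipped; C skipped; K skipped.
Profit = 89 + 96 + 91 = 276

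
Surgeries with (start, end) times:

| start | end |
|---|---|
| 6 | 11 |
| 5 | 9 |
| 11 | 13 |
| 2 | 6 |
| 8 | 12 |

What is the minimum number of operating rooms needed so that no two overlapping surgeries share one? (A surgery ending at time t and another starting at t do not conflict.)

3

Events (time:±→running): 2:+→1 5:+→2 6:-→1 6:+→2 8:+→3 … peak 3.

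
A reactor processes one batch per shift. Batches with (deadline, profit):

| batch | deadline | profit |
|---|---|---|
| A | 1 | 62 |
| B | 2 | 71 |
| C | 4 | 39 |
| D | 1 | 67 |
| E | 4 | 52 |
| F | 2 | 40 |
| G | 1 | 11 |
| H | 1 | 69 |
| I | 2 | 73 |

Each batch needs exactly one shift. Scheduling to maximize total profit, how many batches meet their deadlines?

Sort by profit descending; place each in the latest free slot ≤ its deadline.
By profit: I(d2,73), B(d2,71), H(d1,69), D(d1,67), A(d1,62), E(d4,52), F(d2,40), C(d4,39), G(d1,11)
I→slot 2; B→slot 1; H skipped; D skipped; A skipped; E→slot 4; F skipped; C→slot 3; G skipped.
4 of 9 scheduled.

4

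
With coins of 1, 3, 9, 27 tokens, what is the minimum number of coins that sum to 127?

7

Use the largest denomination that fits, subtract, and repeat.
127 = 4×27 + 2×9 + 1×1
Total coins = 4 + 2 + 1 = 7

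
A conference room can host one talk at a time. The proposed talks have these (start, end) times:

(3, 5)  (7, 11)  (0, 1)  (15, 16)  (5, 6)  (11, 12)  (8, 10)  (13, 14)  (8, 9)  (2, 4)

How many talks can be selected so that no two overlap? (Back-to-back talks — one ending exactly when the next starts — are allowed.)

7

Greedy by earliest finish: after sorting by end time, pick each interval compatible with the last pick.
Sorted by end: (0,1)  (2,4)  (3,5)  (5,6)  (8,9)  (8,10)  (7,11)  (11,12)  (13,14)  (15,16)
take (0,1); take (2,4); skip (3,5); take (5,6); take (8,9); skip (8,10); take (11,12); take (13,14); take (15,16).
Selected 7 talks.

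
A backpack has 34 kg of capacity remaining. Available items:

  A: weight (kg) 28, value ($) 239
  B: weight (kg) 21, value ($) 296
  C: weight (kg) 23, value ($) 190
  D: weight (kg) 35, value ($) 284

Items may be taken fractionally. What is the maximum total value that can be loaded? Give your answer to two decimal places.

406.96

Ratios (sorted): B 14.10, A 8.54, C 8.26, D 8.11
take B (21 @ 296); take 13/28 of A → 110.96. Capacity used 34/34.
Total value = 406.96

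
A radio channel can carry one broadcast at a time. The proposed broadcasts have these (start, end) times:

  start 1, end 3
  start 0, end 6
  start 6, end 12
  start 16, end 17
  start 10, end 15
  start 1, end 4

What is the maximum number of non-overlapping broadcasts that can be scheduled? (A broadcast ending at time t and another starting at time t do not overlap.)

3

Greedy by earliest finish: after sorting by end time, pick each interval compatible with the last pick.
Sorted by end: (1,3)  (1,4)  (0,6)  (6,12)  (10,15)  (16,17)
take (1,3); skip (1,4); skip (0,6); take (6,12); take (16,17).
Selected 3 broadcasts.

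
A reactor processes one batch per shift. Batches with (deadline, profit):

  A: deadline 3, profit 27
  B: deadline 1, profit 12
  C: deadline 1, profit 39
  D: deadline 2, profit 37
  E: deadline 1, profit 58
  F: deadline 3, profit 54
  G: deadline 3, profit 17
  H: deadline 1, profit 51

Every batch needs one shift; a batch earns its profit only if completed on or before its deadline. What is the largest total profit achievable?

Sort by profit descending; place each in the latest free slot ≤ its deadline.
Profit order: E=58 F=54 H=51 C=39 D=37 A=27 G=17 B=12
Assign: E→slot 1, F→slot 3, H skipped, C skipped, D→slot 2, A skipped, G skipped, B skipped.
Slots: [1:E] [2:D] [3:F]
Profit = 58 + 37 + 54 = 149

149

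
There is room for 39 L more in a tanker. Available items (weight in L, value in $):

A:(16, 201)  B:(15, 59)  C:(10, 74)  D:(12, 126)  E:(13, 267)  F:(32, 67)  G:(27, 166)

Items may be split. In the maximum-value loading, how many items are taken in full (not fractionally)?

2

Sort by value per unit weight and fill in that order.
Ratios (sorted): E 20.54, A 12.56, D 10.50, C 7.40, G 6.15, B 3.93, F 2.09
take E (13 @ 267); take A (16 @ 201); take 10/12 of D → 105.00. Capacity used 39/39.
2 item(s) taken whole; one partial (take 10/12 of D).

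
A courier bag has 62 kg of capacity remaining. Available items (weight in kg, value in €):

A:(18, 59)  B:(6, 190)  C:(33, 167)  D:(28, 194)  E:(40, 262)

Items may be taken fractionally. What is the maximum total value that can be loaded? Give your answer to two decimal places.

567.40

Order: B (190/6=31.67) > D (194/28=6.93) > E (262/40=6.55) > C (167/33=5.06) > A (59/18=3.28)
Fill: take B (6 @ 190) → take D (28 @ 194) → take 28/40 of E → 183.40; 62/62 used.
Total value = 567.40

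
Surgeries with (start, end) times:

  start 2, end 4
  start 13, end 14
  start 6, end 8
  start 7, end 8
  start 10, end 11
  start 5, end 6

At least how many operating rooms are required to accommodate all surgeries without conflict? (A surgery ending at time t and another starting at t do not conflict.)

The answer is the maximum number of intervals overlapping at any instant.
Events (time:±→running): 2:+→1 4:-→0 5:+→1 6:-→0 6:+→1 7:+→2 … peak 2.

2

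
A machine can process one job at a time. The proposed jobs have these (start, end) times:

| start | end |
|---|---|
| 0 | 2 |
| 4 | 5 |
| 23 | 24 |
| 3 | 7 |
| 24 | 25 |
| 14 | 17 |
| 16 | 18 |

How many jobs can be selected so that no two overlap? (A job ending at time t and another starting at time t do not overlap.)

Order by finish time; keep every interval that doesn't clash with the previous kept one.
Sorted by end: (0,2)  (4,5)  (3,7)  (14,17)  (16,18)  (23,24)  (24,25)
take (0,2); take (4,5); take (14,17); take (23,24); take (24,25).
Selected 5 jobs.

5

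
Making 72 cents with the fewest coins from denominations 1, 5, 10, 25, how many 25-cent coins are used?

2

72 = 2×25 + 2×10 + 2×1
Count of 25: 2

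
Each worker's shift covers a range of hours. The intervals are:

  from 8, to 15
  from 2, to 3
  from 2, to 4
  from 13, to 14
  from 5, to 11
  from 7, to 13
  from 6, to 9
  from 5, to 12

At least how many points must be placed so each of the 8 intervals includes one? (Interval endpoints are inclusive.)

3

Sorted: [2,3] [2,4] [6,9] [5,11] [5,12] [7,13] [13,14] [8,15]
{[2,3],[2,4]} hit by 3; {[6,9],[5,11],[5,12],[7,13]} hit by 9; {[13,14],[8,15]} hit by 14.
Points: 3, 9, 14 (3 total).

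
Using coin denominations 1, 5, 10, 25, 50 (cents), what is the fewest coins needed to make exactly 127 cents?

127 = 2×50 + 1×25 + 2×1
Total coins = 2 + 1 + 2 = 5

5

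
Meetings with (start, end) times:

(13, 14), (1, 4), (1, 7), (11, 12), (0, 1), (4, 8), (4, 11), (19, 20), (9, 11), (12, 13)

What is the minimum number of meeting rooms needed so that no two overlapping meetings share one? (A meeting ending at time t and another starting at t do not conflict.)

3

Count concurrent intervals with a sweep; the peak is the room count.
Events (time:±→running): 0:+→1 1:-→0 1:+→1 1:+→2 4:-→1 4:+→2 4:+→3 … peak 3.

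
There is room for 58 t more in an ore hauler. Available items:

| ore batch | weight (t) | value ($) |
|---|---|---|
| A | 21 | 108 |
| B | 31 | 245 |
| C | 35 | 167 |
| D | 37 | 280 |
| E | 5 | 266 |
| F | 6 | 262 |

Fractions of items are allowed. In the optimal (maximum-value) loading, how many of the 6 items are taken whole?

Ratios (sorted): E 53.20, F 43.67, B 7.90, D 7.57, A 5.14, C 4.77
take E (5 @ 266); take F (6 @ 262); take B (31 @ 245); take 16/37 of D → 121.08. Capacity used 58/58.
3 item(s) taken whole; one partial (take 16/37 of D).

3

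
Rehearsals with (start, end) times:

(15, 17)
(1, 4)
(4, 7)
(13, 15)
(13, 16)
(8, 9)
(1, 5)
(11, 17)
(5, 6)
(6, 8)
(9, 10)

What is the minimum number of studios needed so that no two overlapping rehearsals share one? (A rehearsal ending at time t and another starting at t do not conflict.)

3

Count concurrent intervals with a sweep; the peak is the room count.
Events (time:±→running): 1:+→1 1:+→2 4:-→1 4:+→2 5:-→1 5:+→2 6:-→1 6:+→2 7:-→1 8:-→0 8:+→1 9:-→0 9:+→1 10:-→0 11:+→1 13:+→2 13:+→3 … peak 3.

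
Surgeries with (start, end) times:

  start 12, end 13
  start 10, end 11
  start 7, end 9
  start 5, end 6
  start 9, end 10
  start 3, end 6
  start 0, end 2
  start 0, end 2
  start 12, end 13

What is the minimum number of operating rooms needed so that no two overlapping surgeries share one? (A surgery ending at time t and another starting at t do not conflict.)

The answer is the maximum number of intervals overlapping at any instant.
starts: [0, 0, 3, 5, 7, 9, 10, 12, 12]
ends:   [2, 2, 6, 6, 9, 10, 11, 13, 13]
s0→1 s0→2  — peak 2.

2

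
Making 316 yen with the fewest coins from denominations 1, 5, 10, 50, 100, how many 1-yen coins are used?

316 = 3×100 + 1×10 + 1×5 + 1×1
Count of 1: 1

1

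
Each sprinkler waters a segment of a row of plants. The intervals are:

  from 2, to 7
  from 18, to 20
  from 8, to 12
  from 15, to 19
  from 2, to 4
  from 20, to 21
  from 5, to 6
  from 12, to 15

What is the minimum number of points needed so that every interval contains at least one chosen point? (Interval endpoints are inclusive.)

5

Sorted: [2,4] [5,6] [2,7] [8,12] [12,15] [15,19] [18,20] [20,21]
{[2,4]} hit by 4; {[5,6],[2,7]} hit by 6; {[8,12],[12,15]} hit by 12; {[15,19],[18,20]} hit by 19; {[20,21]} hit by 21.
Points: 4, 6, 12, 19, 21 (5 total).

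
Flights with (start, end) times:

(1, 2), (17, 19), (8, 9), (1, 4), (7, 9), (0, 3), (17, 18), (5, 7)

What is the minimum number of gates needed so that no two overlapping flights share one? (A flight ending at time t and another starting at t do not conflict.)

3

Count concurrent intervals with a sweep; the peak is the room count.
Events (time:±→running): 0:+→1 1:+→2 1:+→3 … peak 3.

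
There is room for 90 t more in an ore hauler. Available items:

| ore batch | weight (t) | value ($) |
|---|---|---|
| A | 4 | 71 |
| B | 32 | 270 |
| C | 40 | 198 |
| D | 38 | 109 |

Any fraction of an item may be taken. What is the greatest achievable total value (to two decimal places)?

579.16

Greedy by value/weight ratio, highest first.
Order: A (71/4=17.75) > B (270/32=8.44) > C (198/40=4.95) > D (109/38=2.87)
Fill: take A (4 @ 71) → take B (32 @ 270) → take C (40 @ 198) → take 14/38 of D → 40.16; 90/90 used.
Total value = 579.16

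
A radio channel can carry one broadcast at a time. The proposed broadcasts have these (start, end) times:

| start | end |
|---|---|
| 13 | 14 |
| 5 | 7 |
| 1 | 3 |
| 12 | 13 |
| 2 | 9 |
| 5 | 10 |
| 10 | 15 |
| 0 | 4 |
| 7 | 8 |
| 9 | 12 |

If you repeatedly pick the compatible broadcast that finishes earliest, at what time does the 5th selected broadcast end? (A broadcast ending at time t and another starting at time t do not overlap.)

Sort by end time and greedily take each interval whose start is ≥ the last chosen end.
By end time: (1,3), (0,4), (5,7), (7,8), (2,9), (5,10), (9,12), (12,13), (13,14), (10,15).
Pick (1,3); next start ≥ 3 → (5,7); next start ≥ 7 → (7,8); next start ≥ 8 → (9,12); next start ≥ 12 → (12,13); next start ≥ 13 → (13,14).
Selected: (1,3) (5,7) (7,8) (9,12) (12,13) (13,14)

13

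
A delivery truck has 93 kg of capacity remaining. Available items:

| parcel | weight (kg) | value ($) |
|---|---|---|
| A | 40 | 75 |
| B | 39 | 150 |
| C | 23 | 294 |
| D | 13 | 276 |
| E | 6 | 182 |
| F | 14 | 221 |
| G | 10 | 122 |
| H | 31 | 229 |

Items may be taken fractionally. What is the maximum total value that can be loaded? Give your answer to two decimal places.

Sort by value per unit weight and fill in that order.
Ratios (sorted): E 30.33, D 21.23, F 15.79, C 12.78, G 12.20, H 7.39, B 3.85, A 1.88
take E (6 @ 182); take D (13 @ 276); take F (14 @ 221); take C (23 @ 294); take G (10 @ 122); take 27/31 of H → 199.45. Capacity used 93/93.
Total value = 1294.45

1294.45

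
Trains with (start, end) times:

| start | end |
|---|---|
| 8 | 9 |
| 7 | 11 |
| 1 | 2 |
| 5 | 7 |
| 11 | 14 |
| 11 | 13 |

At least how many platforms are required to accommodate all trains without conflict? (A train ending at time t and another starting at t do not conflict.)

Events (time:±→running): 1:+→1 2:-→0 5:+→1 7:-→0 7:+→1 8:+→2 … peak 2.

2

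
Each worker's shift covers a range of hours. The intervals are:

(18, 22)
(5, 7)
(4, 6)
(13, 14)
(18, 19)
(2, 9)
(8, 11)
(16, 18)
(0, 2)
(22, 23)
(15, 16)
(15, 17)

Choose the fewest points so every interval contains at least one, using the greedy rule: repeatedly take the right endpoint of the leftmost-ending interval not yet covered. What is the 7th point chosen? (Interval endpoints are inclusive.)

Process intervals by earliest right end; each time one isn't hit yet, stab at its right endpoint.
Sorted: [0,2] [4,6] [5,7] [2,9] [8,11] [13,14] [15,16] [15,17] [16,18] [18,19] [18,22] [22,23]
{[0,2]} hit by 2; {[4,6],[5,7],[2,9]} hit by 6; {[8,11]} hit by 11; {[13,14]} hit by 14; {[15,16],[15,17],[16,18]} hit by 16; {[18,19],[18,22]} hit by 19; {[22,23]} hit by 23.
Points: 2, 6, 11, 14, 16, 19, 23 (7 total).

23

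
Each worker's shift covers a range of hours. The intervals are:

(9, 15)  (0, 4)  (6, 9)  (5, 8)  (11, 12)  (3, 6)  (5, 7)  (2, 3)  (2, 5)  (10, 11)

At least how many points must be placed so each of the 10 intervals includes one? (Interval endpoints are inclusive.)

3

Sorted: [2,3] [0,4] [2,5] [3,6] [5,7] [5,8] [6,9] [10,11] [11,12] [9,15]
{[2,3],[0,4],[2,5],[3,6]} hit by 3; {[5,7],[5,8],[6,9]} hit by 7; {[10,11],[11,12],[9,15]} hit by 11.
Points: 3, 7, 11 (3 total).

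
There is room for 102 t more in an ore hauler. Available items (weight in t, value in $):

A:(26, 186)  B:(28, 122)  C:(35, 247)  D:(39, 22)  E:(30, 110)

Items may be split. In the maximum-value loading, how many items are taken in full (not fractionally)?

Greedy by value/weight ratio, highest first.
Order: A (186/26=7.15) > C (247/35=7.06) > B (122/28=4.36) > E (110/30=3.67) > D (22/39=0.56)
Fill: take A (26 @ 186) → take C (35 @ 247) → take B (28 @ 122) → take 13/30 of E → 47.67; 102/102 used.
3 item(s) taken whole; one partial (take 13/30 of E).

3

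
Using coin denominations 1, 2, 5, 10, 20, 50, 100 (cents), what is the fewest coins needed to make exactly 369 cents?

8

Use the largest denomination that fits, subtract, and repeat.
369 = 3×100 + 1×50 + 1×10 + 1×5 + 2×2
Total coins = 3 + 1 + 1 + 1 + 2 = 8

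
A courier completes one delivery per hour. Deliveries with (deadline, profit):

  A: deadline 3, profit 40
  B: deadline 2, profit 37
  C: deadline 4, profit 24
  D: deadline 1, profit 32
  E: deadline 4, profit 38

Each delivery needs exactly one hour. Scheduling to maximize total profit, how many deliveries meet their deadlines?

4

Profit order: A=40 E=38 B=37 D=32 C=24
Assign: A→slot 3, E→slot 4, B→slot 2, D→slot 1, C skipped.
Slots: [1:D] [2:B] [3:A] [4:E]
4 of 5 scheduled.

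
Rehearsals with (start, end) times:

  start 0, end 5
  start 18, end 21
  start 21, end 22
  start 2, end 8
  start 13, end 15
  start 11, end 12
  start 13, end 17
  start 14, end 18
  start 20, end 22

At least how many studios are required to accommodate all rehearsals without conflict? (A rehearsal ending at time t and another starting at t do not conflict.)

The answer is the maximum number of intervals overlapping at any instant.
starts: [0, 2, 11, 13, 13, 14, 18, 20, 21]
ends:   [5, 8, 12, 15, 17, 18, 21, 22, 22]
s0→1 s2→2 e5→1 e8→0 s11→1 e12→0 s13→1 s13→2 s14→3  — peak 3.

3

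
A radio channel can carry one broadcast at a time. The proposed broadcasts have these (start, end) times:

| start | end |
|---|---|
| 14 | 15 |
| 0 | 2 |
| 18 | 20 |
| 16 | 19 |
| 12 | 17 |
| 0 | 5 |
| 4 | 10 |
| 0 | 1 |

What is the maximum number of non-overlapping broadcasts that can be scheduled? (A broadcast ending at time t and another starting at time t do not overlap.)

By end time: (0,1), (0,2), (0,5), (4,10), (14,15), (12,17), (16,19), (18,20).
Pick (0,1); next start ≥ 1 → (4,10); next start ≥ 10 → (14,15); next start ≥ 15 → (16,19).
Selected 4 broadcasts.

4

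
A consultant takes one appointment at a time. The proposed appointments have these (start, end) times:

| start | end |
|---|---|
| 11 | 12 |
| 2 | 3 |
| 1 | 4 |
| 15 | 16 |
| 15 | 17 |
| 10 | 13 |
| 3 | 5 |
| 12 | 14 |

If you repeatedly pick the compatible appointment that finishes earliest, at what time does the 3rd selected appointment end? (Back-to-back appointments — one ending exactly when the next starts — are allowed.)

12

Greedy by earliest finish: after sorting by end time, pick each interval compatible with the last pick.
Sorted by end: (2,3)  (1,4)  (3,5)  (11,12)  (10,13)  (12,14)  (15,16)  (15,17)
take (2,3); take (3,5); take (11,12); take (12,14); take (15,16).
Selected: (2,3) (3,5) (11,12) (12,14) (15,16)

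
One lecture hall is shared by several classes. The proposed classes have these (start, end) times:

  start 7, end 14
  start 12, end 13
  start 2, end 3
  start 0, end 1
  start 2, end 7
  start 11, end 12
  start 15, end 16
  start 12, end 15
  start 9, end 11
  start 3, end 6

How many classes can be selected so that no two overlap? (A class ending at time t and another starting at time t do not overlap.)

7

Sorted by end: (0,1)  (2,3)  (3,6)  (2,7)  (9,11)  (11,12)  (12,13)  (7,14)  (12,15)  (15,16)
take (0,1); take (2,3); take (3,6); take (9,11); take (11,12); take (12,13); take (15,16).
Selected 7 classes.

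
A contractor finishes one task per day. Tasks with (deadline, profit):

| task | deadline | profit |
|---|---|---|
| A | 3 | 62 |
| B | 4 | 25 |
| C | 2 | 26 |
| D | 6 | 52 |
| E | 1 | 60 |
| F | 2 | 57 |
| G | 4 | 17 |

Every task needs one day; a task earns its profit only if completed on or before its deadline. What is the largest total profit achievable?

Sort by profit descending; place each in the latest free slot ≤ its deadline.
Profit order: A=62 E=60 F=57 D=52 C=26 B=25 G=17
Assign: A→slot 3, E→slot 1, F→slot 2, D→slot 6, C skipped, B→slot 4, G skipped.
Slots: [1:E] [2:F] [3:A] [4:B] [6:D]
Profit = 60 + 57 + 62 + 25 + 52 = 256

256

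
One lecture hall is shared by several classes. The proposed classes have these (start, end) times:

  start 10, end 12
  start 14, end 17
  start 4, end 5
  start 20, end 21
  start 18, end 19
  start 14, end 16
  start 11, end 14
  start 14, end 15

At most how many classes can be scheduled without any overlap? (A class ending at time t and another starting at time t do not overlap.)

5

Sort by end time and greedily take each interval whose start is ≥ the last chosen end.
Sorted by end: (4,5)  (10,12)  (11,14)  (14,15)  (14,16)  (14,17)  (18,19)  (20,21)
take (4,5); take (10,12); skip (11,14); take (14,15); take (18,19); take (20,21).
Selected 5 classes.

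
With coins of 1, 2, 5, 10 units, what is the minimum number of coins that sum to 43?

Use the largest denomination that fits, subtract, and repeat.
43 = 4×10 + 1×2 + 1×1
Total coins = 4 + 1 + 1 = 6

6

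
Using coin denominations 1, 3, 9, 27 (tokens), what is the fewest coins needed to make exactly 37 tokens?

Greedy: take as many of the largest coin as possible, then repeat with the remainder.
37 = 1×27 + 1×9 + 1×1
Total coins = 1 + 1 + 1 = 3

3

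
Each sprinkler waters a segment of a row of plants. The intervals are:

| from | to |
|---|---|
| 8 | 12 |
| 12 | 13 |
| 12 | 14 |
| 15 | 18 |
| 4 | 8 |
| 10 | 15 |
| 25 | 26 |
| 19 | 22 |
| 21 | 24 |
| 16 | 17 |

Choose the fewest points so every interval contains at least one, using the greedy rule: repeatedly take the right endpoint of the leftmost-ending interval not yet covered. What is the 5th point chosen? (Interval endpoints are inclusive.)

Sort by right endpoint; whenever an interval is uncovered, place a point at its right end.
Sorted: [4,8] [8,12] [12,13] [12,14] [10,15] [16,17] [15,18] [19,22] [21,24] [25,26]
{[4,8],[8,12]} hit by 8; {[12,13],[12,14],[10,15]} hit by 13; {[16,17],[15,18]} hit by 17; {[19,22],[21,24]} hit by 22; {[25,26]} hit by 26.
Points: 8, 13, 17, 22, 26 (5 total).

26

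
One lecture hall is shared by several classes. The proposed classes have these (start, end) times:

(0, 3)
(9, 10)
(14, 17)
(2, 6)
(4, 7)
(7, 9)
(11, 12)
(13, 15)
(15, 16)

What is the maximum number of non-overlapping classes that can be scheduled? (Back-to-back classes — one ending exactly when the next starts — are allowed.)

7

By end time: (0,3), (2,6), (4,7), (7,9), (9,10), (11,12), (13,15), (15,16), (14,17).
Pick (0,3); next start ≥ 3 → (4,7); next start ≥ 7 → (7,9); next start ≥ 9 → (9,10); next start ≥ 10 → (11,12); next start ≥ 12 → (13,15); next start ≥ 15 → (15,16).
Selected 7 classes.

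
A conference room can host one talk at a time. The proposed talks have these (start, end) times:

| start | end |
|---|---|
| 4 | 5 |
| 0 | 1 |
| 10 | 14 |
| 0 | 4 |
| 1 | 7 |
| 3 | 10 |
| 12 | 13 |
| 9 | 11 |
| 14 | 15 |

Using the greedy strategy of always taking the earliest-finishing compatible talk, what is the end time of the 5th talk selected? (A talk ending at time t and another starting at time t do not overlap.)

15

Sorted by end: (0,1)  (0,4)  (4,5)  (1,7)  (3,10)  (9,11)  (12,13)  (10,14)  (14,15)
take (0,1); take (4,5); take (9,11); take (12,13); take (14,15).
Selected: (0,1) (4,5) (9,11) (12,13) (14,15)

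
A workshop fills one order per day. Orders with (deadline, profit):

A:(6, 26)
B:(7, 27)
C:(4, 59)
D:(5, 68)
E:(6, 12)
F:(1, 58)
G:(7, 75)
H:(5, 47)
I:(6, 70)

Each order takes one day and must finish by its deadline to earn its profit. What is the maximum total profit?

404

By profit: G(d7,75), I(d6,70), D(d5,68), C(d4,59), F(d1,58), H(d5,47), B(d7,27), A(d6,26), E(d6,12)
G→slot 7; I→slot 6; D→slot 5; C→slot 4; F→slot 1; H→slot 3; B→slot 2; A skipped; E skipped.
Profit = 58 + 27 + 47 + 59 + 68 + 70 + 75 = 404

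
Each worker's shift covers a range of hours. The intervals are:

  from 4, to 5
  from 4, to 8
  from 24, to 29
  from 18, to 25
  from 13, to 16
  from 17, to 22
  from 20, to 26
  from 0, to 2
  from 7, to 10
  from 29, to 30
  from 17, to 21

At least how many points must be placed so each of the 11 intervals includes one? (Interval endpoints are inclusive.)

6

Sort by right endpoint; whenever an interval is uncovered, place a point at its right end.
By right end: [0,2]  [4,5]  [4,8]  [7,10]  [13,16]  [17,21]  [17,22]  [18,25]  [20,26]  [24,29]  [29,30]
[0,2] uncovered → point at 2; [4,5] uncovered → point at 5; [7,10] uncovered → point at 10; [13,16] uncovered → point at 16; [17,21] uncovered → point at 21; [24,29] uncovered → point at 29.
Points: 2, 5, 10, 16, 21, 29 (6 total).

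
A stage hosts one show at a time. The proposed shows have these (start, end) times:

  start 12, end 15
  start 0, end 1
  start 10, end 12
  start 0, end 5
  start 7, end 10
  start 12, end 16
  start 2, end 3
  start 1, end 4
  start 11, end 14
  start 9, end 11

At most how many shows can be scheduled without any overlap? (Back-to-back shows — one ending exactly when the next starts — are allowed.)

Sort by end time and greedily take each interval whose start is ≥ the last chosen end.
Sorted by end: (0,1)  (2,3)  (1,4)  (0,5)  (7,10)  (9,11)  (10,12)  (11,14)  (12,15)  (12,16)
take (0,1); take (2,3); skip (0,5); take (7,10); skip (9,11); take (10,12); skip (11,14); take (12,15).
Selected 5 shows.

5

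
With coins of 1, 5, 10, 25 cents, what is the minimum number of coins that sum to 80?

4

80 − 3×25→5 − 1×5→0
Total coins = 3 + 1 = 4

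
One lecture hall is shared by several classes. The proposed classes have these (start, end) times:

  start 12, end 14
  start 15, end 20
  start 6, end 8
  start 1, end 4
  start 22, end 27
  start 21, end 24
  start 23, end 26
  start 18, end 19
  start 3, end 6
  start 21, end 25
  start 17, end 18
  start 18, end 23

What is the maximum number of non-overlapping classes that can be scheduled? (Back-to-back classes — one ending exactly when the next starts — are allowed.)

Greedy by earliest finish: after sorting by end time, pick each interval compatible with the last pick.
By end time: (1,4), (3,6), (6,8), (12,14), (17,18), (18,19), (15,20), (18,23), (21,24), (21,25), (23,26), (22,27).
Pick (1,4); next start ≥ 4 → (6,8); next start ≥ 8 → (12,14); next start ≥ 14 → (17,18); next start ≥ 18 → (18,19); next start ≥ 19 → (21,24).
Selected 6 classes.

6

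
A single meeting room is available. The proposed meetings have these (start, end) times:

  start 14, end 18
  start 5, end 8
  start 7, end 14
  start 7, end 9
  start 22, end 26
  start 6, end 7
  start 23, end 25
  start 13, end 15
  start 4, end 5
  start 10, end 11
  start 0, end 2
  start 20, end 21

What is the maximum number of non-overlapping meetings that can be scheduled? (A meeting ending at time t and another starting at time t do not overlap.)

Order by finish time; keep every interval that doesn't clash with the previous kept one.
By end time: (0,2), (4,5), (6,7), (5,8), (7,9), (10,11), (7,14), (13,15), (14,18), (20,21), (23,25), (22,26).
Pick (0,2); next start ≥ 2 → (4,5); next start ≥ 5 → (6,7); next start ≥ 7 → (7,9); next start ≥ 9 → (10,11); next start ≥ 11 → (13,15); next start ≥ 15 → (20,21); next start ≥ 21 → (23,25).
Selected 8 meetings.

8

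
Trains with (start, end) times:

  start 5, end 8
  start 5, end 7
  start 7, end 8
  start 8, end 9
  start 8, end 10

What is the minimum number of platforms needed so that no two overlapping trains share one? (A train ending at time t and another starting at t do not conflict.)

2

The answer is the maximum number of intervals overlapping at any instant.
Events (time:±→running): 5:+→1 5:+→2 … peak 2.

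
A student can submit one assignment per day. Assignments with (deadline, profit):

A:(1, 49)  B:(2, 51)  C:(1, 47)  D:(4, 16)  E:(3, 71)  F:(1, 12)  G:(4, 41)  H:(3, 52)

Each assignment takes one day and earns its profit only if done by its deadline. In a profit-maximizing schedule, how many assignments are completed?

4

Take jobs in profit order; each goes to the latest open slot no later than its deadline.
Profit order: E=71 H=52 B=51 A=49 C=47 G=41 D=16 F=12
Assign: E→slot 3, H→slot 2, B→slot 1, A skipped, C skipped, G→slot 4, D skipped, F skipped.
Slots: [1:B] [2:H] [3:E] [4:G]
4 of 8 scheduled.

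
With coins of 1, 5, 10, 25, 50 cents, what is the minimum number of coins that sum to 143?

143 = 2×50 + 1×25 + 1×10 + 1×5 + 3×1
Total coins = 2 + 1 + 1 + 1 + 3 = 8

8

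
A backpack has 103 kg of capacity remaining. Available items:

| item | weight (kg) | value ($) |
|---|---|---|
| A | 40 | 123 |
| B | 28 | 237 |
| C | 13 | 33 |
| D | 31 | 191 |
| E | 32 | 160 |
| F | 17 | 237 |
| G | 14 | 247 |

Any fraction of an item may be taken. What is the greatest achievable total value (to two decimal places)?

Sort by value per unit weight and fill in that order.
Order: G (247/14=17.64) > F (237/17=13.94) > B (237/28=8.46) > D (191/31=6.16) > E (160/32=5.00) > A (123/40=3.08) > C (33/13=2.54)
Fill: take G (14 @ 247) → take F (17 @ 237) → take B (28 @ 237) → take D (31 @ 191) → take 13/32 of E → 65.00; 103/103 used.
Total value = 977.00

977.00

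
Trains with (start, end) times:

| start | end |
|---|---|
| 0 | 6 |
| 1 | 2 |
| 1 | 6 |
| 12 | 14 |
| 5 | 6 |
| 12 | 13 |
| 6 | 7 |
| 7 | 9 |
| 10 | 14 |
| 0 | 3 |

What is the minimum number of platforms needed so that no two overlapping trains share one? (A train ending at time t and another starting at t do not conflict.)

The answer is the maximum number of intervals overlapping at any instant.
Events (time:±→running): 0:+→1 0:+→2 1:+→3 1:+→4 … peak 4.

4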